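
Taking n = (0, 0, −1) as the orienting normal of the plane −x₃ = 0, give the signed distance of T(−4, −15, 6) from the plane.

-6

n·T − 0 = -6.
|n| = 1, so the signed distance is -6/1 = -6.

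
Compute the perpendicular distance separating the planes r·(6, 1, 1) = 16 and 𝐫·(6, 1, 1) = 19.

With common normal n = (6, 1, 1) (|n| = √38), the distance is |16 − 19|/|n| = 3/√38 = 3√38/38.

3√38/38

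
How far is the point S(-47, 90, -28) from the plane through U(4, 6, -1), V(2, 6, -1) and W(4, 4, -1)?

27

UV = (-2, 0, 0) and UW = (0, -2, 0), so a normal is n = UV × UW = (0, 0, 4).
Then n·(-47, 90, -28) - (-4) = -108.
|n| = √(0 + 0 + 16) = 4, so the distance is |-108|/4 = 27.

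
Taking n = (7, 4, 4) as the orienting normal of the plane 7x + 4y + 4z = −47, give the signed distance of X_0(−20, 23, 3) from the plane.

n·X_0 − (-47) = 11.
|n| = 9, so the signed distance is 11/9.

11/9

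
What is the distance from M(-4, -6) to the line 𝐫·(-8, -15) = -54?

d = |(-8)·(-4) + (-15)·(-6) − (-54)| / √(64 + 225) = |176|/17 = 176/17.

176/17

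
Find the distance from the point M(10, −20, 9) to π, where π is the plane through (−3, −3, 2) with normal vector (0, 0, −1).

7

The plane has equation n·(r − (−3, −3, 2)) = 0, i.e. n·r = -2.
Then n·(10, −20, 9) − (−2) = −7.
|n| = √(0 + 0 + 1) = 1, so the distance is |-7|/1 = 7.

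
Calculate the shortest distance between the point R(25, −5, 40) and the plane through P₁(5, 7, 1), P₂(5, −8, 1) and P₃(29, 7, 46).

12/17

P₁P₂ = (0, −15, 0) and P₁P₃ = (24, 0, 45), so a normal is n = P₁P₂ × P₁P₃ = (−675, 0, 360).
Then n·(25, −5, 40) − (−3015) = 540.
|n| = √(455625 + 0 + 129600) = 765, so the distance is |540|/765 = 12/17.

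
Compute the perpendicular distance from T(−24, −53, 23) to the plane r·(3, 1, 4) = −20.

√26/2

Normal vector n = (3, 1, 4), and n·(−24, −53, 23) − (−20) = −13.
|n| = √(9 + 1 + 16) = √26, so the distance is |-13|/√26 = 13/√26.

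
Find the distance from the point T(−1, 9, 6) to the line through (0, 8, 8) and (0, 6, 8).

√5

A direction vector is d = (0, −2, 0).
AP = (−1, 1, −2), and AP × d = (−4, 0, 2).
|AP × d|² = 20 and |d|² = 4, so the distance is √(20/4) = √5.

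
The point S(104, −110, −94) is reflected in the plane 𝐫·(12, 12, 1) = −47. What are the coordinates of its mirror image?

n = (12, 12, 1), |n|² = 289, n·S − (-47) = -119, so t = -119/289 = -7/17.
Foot F = S − (-7/17)·n = (1852/17, −1786/17, −1591/17); the reflection is 2F − S = (1936/17, −1702/17, −1584/17).

(1936/17, -1702/17, -1584/17)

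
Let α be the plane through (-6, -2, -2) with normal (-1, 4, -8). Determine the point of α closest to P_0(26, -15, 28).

(22, 1, -4)

The perpendicular from P_0 has direction n = (-1, 4, -8): r = (26, -15, 28) + t(-1, 4, -8).
Substitute into the plane: n·(P_0 + tn) = 14 gives -310 + 81t = 14, so t = 4.
Foot = (26, -15, 28) + 4·(-1, 4, -8) = (22, 1, -4).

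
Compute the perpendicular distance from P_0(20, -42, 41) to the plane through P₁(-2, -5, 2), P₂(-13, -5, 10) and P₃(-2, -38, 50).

P₁P₂ = (-11, 0, 8) and P₁P₃ = (0, -33, 48), so a normal is n = P₁P₂ × P₁P₃ = (264, 528, 363).
n = (264, 528, 363); n·P − (-2442) = 429; |n| = 693; distance = 429/693 = 13/21.

13/21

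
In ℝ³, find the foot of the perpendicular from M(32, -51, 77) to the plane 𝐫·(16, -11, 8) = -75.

(-32, -7, 45)

The perpendicular from M has direction n = (16, -11, 8): r = (32, -51, 77) + μ(16, -11, 8).
Substitute into the plane: n·(M + μn) = -75 gives 1689 + 441μ = -75, so μ = -4.
Foot = (32, -51, 77) + (-4)·(16, -11, 8) = (-32, -7, 45).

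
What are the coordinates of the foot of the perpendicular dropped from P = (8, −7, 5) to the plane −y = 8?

n = (0, −1, 0), |n|² = 1, and n·P − 8 = -1.
t = -1/1 = -1, so the foot is P − t·n = (8, −7, 5) − (-1)·(0, −1, 0) = (8, −8, 5).

(8, -8, 5)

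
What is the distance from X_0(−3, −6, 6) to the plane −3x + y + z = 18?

9/√11

d = |(-3)·(-3) + 1·(-6) + 1·6 − 18| / √(9 + 1 + 1) = |-9| / √11 = 9√11/11.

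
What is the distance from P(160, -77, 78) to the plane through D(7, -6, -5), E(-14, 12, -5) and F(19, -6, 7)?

DE = (-21, 18, 0) and DF = (12, 0, 12), so a normal is n = DE × DF = (216, 252, -216).
Then n·(160, -77, 78) - 1080 = -2772.
|n| = √(46656 + 63504 + 46656) = 396, so the distance is |-2772|/396 = 7.

7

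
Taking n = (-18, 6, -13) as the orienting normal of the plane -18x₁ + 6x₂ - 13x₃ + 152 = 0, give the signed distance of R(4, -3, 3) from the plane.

1

n·R − (-152) = 23.
|n| = 23, so the signed distance is 23/23 = 1.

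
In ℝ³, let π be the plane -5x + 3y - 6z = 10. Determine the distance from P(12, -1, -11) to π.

Normal vector n = (-5, 3, -6), and n·(12, -1, -11) - 10 = -7.
|n| = √(25 + 9 + 36) = √70, so the distance is |-7|/√70 = √70/10.

√70/10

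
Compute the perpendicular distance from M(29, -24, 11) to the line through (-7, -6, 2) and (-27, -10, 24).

6√41

A direction vector is d = (-20, -4, 22).
AP = (36, -18, 9); AP·d = -450, |AP|² = 1701, |d|² = 900.
distance² = |AP|² − (AP·d)²/|d|² = 1701 − 202500/900 = 1476, so the distance is 6√41.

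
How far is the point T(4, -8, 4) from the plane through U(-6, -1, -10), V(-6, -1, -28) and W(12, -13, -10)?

UV = (0, 0, -18) and UW = (18, -12, 0), so a normal is n = UV × UW = (-216, -324, 0).
Then n·(4, -8, 4) - 1620 = 108.
|n| = √(46656 + 104976 + 0) = 108√13, so the distance is |108|/(108√13) = 1/√13.

1/√13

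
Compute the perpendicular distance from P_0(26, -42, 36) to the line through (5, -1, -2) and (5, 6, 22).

√2941

A direction vector is d = (0, 7, 24).
AP = (21, -41, 38), and AP × d = (-1250, -504, 147).
|AP × d|² = 1838125 and |d|² = 625, so the distance is √(1838125/625) = √2941.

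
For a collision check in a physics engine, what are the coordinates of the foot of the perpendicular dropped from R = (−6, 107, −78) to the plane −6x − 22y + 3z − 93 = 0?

n = (−6, −22, 3), |n|² = 529, and n·R − 93 = -2645.
t = -2645/529 = -5, so the foot is R − t·n = (−6, 107, −78) − (-5)·(−6, −22, 3) = (−36, −3, −63).

(-36, -3, -63)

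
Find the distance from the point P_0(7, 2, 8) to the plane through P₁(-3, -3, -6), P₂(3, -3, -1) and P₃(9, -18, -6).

P₁P₂ = (6, 0, 5) and P₁P₃ = (12, -15, 0), so a normal is n = P₁P₂ × P₁P₃ = (75, 60, -90).
Then n·(7, 2, 8) - 135 = -210.
|n| = √(5625 + 3600 + 8100) = 15√77, so the distance is |-210|/(15√77) = 14/√77.

14/√77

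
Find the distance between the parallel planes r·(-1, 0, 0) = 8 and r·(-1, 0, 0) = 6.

With common normal n = (-1, 0, 0) (|n| = 1), the distance is |8 − 6|/|n| = 2/1 = 2.

2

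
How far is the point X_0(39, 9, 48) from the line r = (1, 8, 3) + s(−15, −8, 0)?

√2314

Direction vector d = (−15, −8, 0).
AP = (38, 1, 45), and AP × d = (360, −675, −289).
|AP × d|² = 668746 and |d|² = 289, so the distance is √(668746/289) = √2314.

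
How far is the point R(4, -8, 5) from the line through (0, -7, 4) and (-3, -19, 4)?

3√2

A direction vector is d = (-3, -12, 0).
AP = (4, -1, 1), and AP × d = (12, -3, -51).
|AP × d|² = 2754 and |d|² = 153, so the distance is √(2754/153) = √18 = 3√2.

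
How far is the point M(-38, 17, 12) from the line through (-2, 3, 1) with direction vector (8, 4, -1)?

2√221

Direction vector d = (8, 4, -1).
AP = (-36, 14, 11), and AP × d = (-58, 52, -256).
|AP × d|² = 71604 and |d|² = 81, so the distance is √(71604/81) = √884 = 2√221.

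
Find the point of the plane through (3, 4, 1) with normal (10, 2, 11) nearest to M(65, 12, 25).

(25, 4, -19)

n = (10, 2, 11), |n|² = 225, and n·M − 49 = 900.
t = 900/225 = 4, so the foot is M − t·n = (65, 12, 25) − 4·(10, 2, 11) = (25, 4, −19).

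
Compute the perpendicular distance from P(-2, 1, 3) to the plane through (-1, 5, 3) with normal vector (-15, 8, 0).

The plane has equation n·(r − (-1, 5, 3)) = 0, i.e. n·r = 55.
d = |(-15)·(-2) + 8·1 − 55| / √(225 + 64 + 0) = |-17| / 17 = 1.

1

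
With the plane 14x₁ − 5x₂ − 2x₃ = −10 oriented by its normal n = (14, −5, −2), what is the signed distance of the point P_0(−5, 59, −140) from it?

-5

n·P_0 − (-10) = -75.
|n| = 15, so the signed distance is -75/15 = -5.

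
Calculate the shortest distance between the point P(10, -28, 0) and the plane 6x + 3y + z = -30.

3√46/23

Normal vector n = (6, 3, 1), and n·(10, -28, 0) - (-30) = 6.
|n| = √(36 + 9 + 1) = √46, so the distance is |6|/√46 = 6/√46.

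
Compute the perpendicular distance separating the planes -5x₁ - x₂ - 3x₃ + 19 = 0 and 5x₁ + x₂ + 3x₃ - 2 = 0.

17/√35

Divide the second equation by -1 to match normals: -5x₁ - x₂ - 3x₃ = -2.
With common normal n = (-5, -1, -3) (|n| = √35), the distance is |(-19) − (-2)|/|n| = 17/√35.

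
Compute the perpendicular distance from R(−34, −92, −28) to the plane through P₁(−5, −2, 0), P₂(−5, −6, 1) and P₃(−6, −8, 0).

P₁P₂ = (0, −4, 1) and P₁P₃ = (−1, −6, 0), so a normal is n = P₁P₂ × P₁P₃ = (6, −1, −4).
d = |6·(-34) + (-1)·(-92) + (-4)·(-28) − (-28)| / √(36 + 1 + 16) = |28| / √53 = 28/√53.

28√53/53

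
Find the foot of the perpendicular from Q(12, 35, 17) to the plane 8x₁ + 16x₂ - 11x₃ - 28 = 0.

The perpendicular from Q has direction n = (8, 16, -11): r = (12, 35, 17) + t(8, 16, -11).
Substitute into the plane: n·(Q + tn) = 28 gives 469 + 441t = 28, so t = -1.
Foot = (12, 35, 17) + (-1)·(8, 16, -11) = (4, 19, 28).

(4, 19, 28)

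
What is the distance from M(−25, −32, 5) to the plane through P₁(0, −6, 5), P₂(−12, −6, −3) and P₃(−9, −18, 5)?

22/√61

P₁P₂ = (−12, 0, −8) and P₁P₃ = (−9, −12, 0), so a normal is n = P₁P₂ × P₁P₃ = (−96, 72, 144).
d = |(-96)·(-25) + 72·(-32) + 144·5 − 288| / √(9216 + 5184 + 20736) = |528| / (24√61) = 22√61/61.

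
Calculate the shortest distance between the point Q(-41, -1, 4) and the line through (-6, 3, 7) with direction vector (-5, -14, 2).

Direction vector d = (-5, -14, 2).
AP = (-35, -4, -3), and AP × d = (-50, 85, 470).
|AP × d|² = 230625 and |d|² = 225, so the distance is √(230625/225) = √1025 = 5√41.

5√41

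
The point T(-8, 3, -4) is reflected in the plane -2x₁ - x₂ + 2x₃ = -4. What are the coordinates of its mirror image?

(-4, 5, -8)

With n = (-2, -1, 2), the signed offset is (n·T − (-4))/|n|² = 9/9 = 1.
T' = T − 2t·n = (-8, 3, -4) − 2·(-2, -1, 2) = (-4, 5, -8).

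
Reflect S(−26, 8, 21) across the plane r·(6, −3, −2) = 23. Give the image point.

With n = (6, −3, −2), the signed offset is (n·S − 23)/|n|² = -245/49 = -5.
S' = S − 2t·n = (−26, 8, 21) − (-10)·(6, −3, −2) = (34, −22, 1).

(34, -22, 1)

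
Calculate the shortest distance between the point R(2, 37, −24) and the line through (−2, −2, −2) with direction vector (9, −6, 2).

√1537

Direction vector d = (9, −6, 2).
AP = (4, 39, −22), and AP × d = (−54, −206, −375).
|AP × d|² = 185977 and |d|² = 121, so the distance is √(185977/121) = √1537.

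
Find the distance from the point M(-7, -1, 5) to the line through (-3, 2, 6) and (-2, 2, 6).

√10

A direction vector is d = (1, 0, 0).
AP = (-4, -3, -1); AP·d = -4, |AP|² = 26, |d|² = 1.
distance² = |AP|² − (AP·d)²/|d|² = 26 − 16/1 = 10, so the distance is √10.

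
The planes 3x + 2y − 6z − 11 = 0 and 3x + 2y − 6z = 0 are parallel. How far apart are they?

With common normal n = (3, 2, −6) (|n| = 7), the distance is |11 − 0|/|n| = 11/7.

11/7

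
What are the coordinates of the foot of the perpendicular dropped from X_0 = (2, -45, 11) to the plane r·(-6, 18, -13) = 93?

n = (-6, 18, -13), |n|² = 529, and n·X_0 − 93 = -1058.
t = -1058/529 = -2, so the foot is X_0 − t·n = (2, -45, 11) − (-2)·(-6, 18, -13) = (-10, -9, -15).

(-10, -9, -15)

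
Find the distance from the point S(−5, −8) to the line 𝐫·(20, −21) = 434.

The normal to the line is n = (20, −21) with |n| = 29.
|n·S − 434| = |68 − 434| = 366, so the distance is 366/29.

366/29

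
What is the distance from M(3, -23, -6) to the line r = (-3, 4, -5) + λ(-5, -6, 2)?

Direction vector d = (-5, -6, 2).
AP = (6, -27, -1), and AP × d = (-60, -7, -171).
|AP × d|² = 32890 and |d|² = 65, so the distance is √(32890/65) = √506.

√506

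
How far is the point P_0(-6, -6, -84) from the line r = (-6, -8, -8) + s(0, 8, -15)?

34

Direction vector d = (0, 8, -15).
AP = (0, 2, -76), and AP × d = (578, 0, 0).
|AP × d|² = 334084 and |d|² = 289, so the distance is √(334084/289) = √1156 = 34.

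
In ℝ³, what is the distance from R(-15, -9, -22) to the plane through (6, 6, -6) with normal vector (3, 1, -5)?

2/√35

The plane has equation n·(r − (6, 6, -6)) = 0, i.e. n·r = 54.
Then n·(-15, -9, -22) - 54 = 2.
|n| = √(9 + 1 + 25) = √35, so the distance is |2|/√35 = 2√35/35.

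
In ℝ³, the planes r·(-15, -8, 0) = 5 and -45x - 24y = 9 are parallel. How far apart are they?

Divide the second equation by 3 to match normals: -15x - 8y = 3.
With common normal n = (-15, -8, 0) (|n| = 17), the distance is |5 − 3|/|n| = 2/17.

2/17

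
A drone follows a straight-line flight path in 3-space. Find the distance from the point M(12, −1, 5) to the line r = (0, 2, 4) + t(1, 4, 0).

Direction vector d = (1, 4, 0).
AP = (12, −3, 1); AP·d = 0, |AP|² = 154, |d|² = 17.
distance² = |AP|² − (AP·d)²/|d|² = 154 − 0/17 = 154, so the distance is √154.

√154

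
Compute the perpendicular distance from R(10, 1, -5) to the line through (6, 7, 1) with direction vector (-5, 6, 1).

√26

Direction vector d = (-5, 6, 1).
AP = (4, -6, -6); AP·d = -62, |AP|² = 88, |d|² = 62.
distance² = |AP|² − (AP·d)²/|d|² = 88 − 3844/62 = 26, so the distance is √26.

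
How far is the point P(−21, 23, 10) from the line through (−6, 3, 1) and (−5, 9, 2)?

A direction vector is d = (1, 6, 1).
AP = (−15, 20, 9), and AP × d = (−34, 24, −110).
|AP × d|² = 13832 and |d|² = 38, so the distance is √(13832/38) = √364 = 2√91.

2√91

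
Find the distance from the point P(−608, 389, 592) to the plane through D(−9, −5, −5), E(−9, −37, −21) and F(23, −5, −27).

9

DE = (0, −32, −16) and DF = (32, 0, −22), so a normal is n = DE × DF = (704, −512, 1024).
n = (704, −512, 1024); n·P − (-8896) = -12096; |n| = 1344; distance = 12096/1344 = 9.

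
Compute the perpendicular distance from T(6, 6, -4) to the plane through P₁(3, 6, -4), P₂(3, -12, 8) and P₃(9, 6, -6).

3/√14

P₁P₂ = (0, -18, 12) and P₁P₃ = (6, 0, -2), so a normal is n = P₁P₂ × P₁P₃ = (36, 72, 108).
Then n·(6, 6, -4) - 108 = 108.
|n| = √(1296 + 5184 + 11664) = 36√14, so the distance is |108|/(36√14) = 3√14/14.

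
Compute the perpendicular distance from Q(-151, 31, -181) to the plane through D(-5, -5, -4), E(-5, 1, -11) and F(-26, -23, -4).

6

DE = (0, 6, -7) and DF = (-21, -18, 0), so a normal is n = DE × DF = (-126, 147, 126).
d = |(-126)·(-151) + 147·31 + 126·(-181) − (-609)| / √(15876 + 21609 + 15876) = |1386| / 231 = 6.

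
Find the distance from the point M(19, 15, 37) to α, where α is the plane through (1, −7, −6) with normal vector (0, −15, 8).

14/17

The plane has equation n·(r − (1, −7, −6)) = 0, i.e. n·r = 57.
n = (0, −15, 8); n·P − 57 = 14; |n| = 17; distance = 14/17.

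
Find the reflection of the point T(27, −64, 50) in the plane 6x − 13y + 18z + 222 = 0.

n = (6, −13, 18), |n|² = 529, n·T − (-222) = 2116, so t = 2116/529 = 4.
Foot F = T − 4·n = (3, −12, −22); the reflection is 2F − T = (−21, 40, −94).

(-21, 40, -94)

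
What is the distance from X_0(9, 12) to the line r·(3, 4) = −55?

26

d = |3·9 + 4·12 − (-55)| / √(9 + 16) = |130|/5 = 26.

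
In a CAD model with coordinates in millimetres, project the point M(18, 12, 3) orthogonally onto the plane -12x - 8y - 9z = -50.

(6, 4, -6)

The perpendicular from M has direction n = (-12, -8, -9): r = (18, 12, 3) + t(-12, -8, -9).
Substitute into the plane: n·(M + tn) = -50 gives -339 + 289t = -50, so t = 1.
Foot = (18, 12, 3) + 1·(-12, -8, -9) = (6, 4, -6).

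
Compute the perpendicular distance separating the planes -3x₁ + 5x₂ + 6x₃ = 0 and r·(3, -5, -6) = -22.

Divide the second equation by -1 to match normals: -3x₁ + 5x₂ + 6x₃ = 22.
Both planes have normal n = (-3, 5, 6), |n| = √70. Any point on the first plane is at distance |22 − 0|/|n| = 22/√70 = 11√70/35 from the second.

22/√70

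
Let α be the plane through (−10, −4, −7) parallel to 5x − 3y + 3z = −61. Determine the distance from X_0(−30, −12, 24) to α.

Parallel planes share the normal n = (5, −3, 3); since (−10, −4, −7) lies on the plane, its equation is 5x − 3y + 3z = -59.
Then n·(−30, −12, 24) − (−59) = 17.
|n| = √(25 + 9 + 9) = √43, so the distance is |17|/√43 = 17√43/43.

17√43/43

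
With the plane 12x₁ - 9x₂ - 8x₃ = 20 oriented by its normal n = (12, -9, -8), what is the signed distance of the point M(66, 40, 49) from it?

n·M − 20 = 20.
|n| = 17, so the signed distance is 20/17.

20/17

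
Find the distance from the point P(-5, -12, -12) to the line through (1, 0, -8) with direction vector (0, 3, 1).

Direction vector d = (0, 3, 1).
AP = (-6, -12, -4), and AP × d = (0, 6, -18).
|AP × d|² = 360 and |d|² = 10, so the distance is √(360/10) = √36 = 6.

6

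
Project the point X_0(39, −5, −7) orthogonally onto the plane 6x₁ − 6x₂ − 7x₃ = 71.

n = (6, −6, −7), |n|² = 121, and n·X_0 − 71 = 242.
t = 242/121 = 2, so the foot is X_0 − t·n = (39, −5, −7) − 2·(6, −6, −7) = (27, 7, 7).

(27, 7, 7)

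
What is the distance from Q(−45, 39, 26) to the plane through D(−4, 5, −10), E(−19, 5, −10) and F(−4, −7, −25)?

26√41/41

DE = (−15, 0, 0) and DF = (0, −12, −15), so a normal is n = DE × DF = (0, −225, 180).
Then n·(−45, 39, 26) − (−2925) = −1170.
|n| = √(0 + 50625 + 32400) = 45√41, so the distance is |-1170|/(45√41) = 26√41/41.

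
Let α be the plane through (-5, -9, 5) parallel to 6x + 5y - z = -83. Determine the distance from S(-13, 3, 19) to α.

2/√62

Parallel planes share the normal n = (6, 5, -1); since (-5, -9, 5) lies on the plane, its equation is 6x + 5y - z = -80.
Then n·(-13, 3, 19) - (-80) = -2.
|n| = √(36 + 25 + 1) = √62, so the distance is |-2|/√62 = √62/31.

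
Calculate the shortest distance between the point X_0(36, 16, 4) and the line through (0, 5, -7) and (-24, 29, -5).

√1249

A direction vector is d = (-24, 24, 2).
AP = (36, 11, 11); AP·d = -578, |AP|² = 1538, |d|² = 1156.
distance² = |AP|² − (AP·d)²/|d|² = 1538 − 334084/1156 = 1249, so the distance is √1249.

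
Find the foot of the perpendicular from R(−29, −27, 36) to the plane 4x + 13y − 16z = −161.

(-21, -1, 4)

n = (4, 13, −16), |n|² = 441, and n·R − (-161) = -882.
t = -882/441 = -2, so the foot is R − t·n = (−29, −27, 36) − (-2)·(4, 13, −16) = (−21, −1, 4).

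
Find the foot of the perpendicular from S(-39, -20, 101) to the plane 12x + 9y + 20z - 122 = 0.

(-63, -38, 61)

The perpendicular from S has direction n = (12, 9, 20): r = (-39, -20, 101) + μ(12, 9, 20).
Substitute into the plane: n·(S + μn) = 122 gives 1372 + 625μ = 122, so μ = -2.
Foot = (-39, -20, 101) + (-2)·(12, 9, 20) = (-63, -38, 61).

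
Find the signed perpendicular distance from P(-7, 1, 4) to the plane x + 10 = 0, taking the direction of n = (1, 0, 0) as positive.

n·P − (-10) = 3.
|n| = 1, so the signed distance is 3/1 = 3.

3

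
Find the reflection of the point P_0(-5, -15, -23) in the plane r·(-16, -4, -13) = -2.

(27, -7, 3)

With n = (-16, -4, -13), the signed offset is (n·P_0 − (-2))/|n|² = 441/441 = 1.
P_0' = P_0 − 2t·n = (-5, -15, -23) − 2·(-16, -4, -13) = (27, -7, 3).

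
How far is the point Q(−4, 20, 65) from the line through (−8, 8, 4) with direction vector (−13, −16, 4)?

√3881

Direction vector d = (−13, −16, 4).
AP = (4, 12, 61), and AP × d = (1024, −809, 92).
|AP × d|² = 1711521 and |d|² = 441, so the distance is √(1711521/441) = √3881.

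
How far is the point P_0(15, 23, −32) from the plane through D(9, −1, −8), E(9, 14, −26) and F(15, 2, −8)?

6/√70

DE = (0, 15, −18) and DF = (6, 3, 0), so a normal is n = DE × DF = (54, −108, −90).
Then n·(15, 23, −32) − 1314 = −108.
|n| = √(2916 + 11664 + 8100) = 18√70, so the distance is |-108|/(18√70) = 3√70/35.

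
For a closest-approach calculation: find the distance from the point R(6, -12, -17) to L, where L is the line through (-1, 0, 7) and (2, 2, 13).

2√82

A direction vector is d = (3, 2, 6).
AP = (7, -12, -24), and AP × d = (-24, -114, 50).
|AP × d|² = 16072 and |d|² = 49, so the distance is √(16072/49) = √328 = 2√82.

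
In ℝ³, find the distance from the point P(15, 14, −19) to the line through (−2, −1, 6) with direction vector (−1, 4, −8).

Direction vector d = (−1, 4, −8).
AP = (17, 15, −25), and AP × d = (−20, 161, 83).
|AP × d|² = 33210 and |d|² = 81, so the distance is √(33210/81) = √410.

√410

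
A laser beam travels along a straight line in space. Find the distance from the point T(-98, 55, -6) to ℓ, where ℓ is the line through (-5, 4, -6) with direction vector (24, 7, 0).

75

Direction vector d = (24, 7, 0).
AP = (-93, 51, 0); AP·d = -1875, |AP|² = 11250, |d|² = 625.
distance² = |AP|² − (AP·d)²/|d|² = 11250 − 3515625/625 = 5625, so the distance is 75.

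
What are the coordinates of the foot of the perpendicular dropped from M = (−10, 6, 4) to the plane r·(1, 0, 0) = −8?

n = (1, 0, 0), |n|² = 1, and n·M − (-8) = -2.
t = -2/1 = -2, so the foot is M − t·n = (−10, 6, 4) − (-2)·(1, 0, 0) = (−8, 6, 4).

(-8, 6, 4)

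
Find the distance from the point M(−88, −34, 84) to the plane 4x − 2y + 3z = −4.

Normal vector n = (4, −2, 3), and n·(−88, −34, 84) − (−4) = −28.
|n| = √(16 + 4 + 9) = √29, so the distance is |-28|/√29 = 28√29/29.

28/√29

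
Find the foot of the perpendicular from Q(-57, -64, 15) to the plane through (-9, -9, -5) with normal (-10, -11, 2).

n = (-10, -11, 2), |n|² = 225, and n·Q − 179 = 1125.
t = 1125/225 = 5, so the foot is Q − t·n = (-57, -64, 15) − 5·(-10, -11, 2) = (-7, -9, 5).

(-7, -9, 5)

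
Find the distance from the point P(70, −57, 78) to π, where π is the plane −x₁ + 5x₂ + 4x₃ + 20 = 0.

n = (−1, 5, 4); n·P − (-20) = -23; |n| = √42; distance = 23/√42.

23√42/42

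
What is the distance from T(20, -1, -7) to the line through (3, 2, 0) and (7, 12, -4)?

√314

A direction vector is d = (4, 10, -4).
AP = (17, -3, -7), and AP × d = (82, 40, 182).
|AP × d|² = 41448 and |d|² = 132, so the distance is √(41448/132) = √314.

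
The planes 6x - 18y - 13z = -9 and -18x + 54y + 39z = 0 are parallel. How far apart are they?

9/23

Divide the second equation by -3 to match normals: 6x - 18y - 13z = 0.
With common normal n = (6, -18, -13) (|n| = 23), the distance is |(-9) − 0|/|n| = 9/23.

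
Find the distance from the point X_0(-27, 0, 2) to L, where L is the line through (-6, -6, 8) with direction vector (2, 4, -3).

3√57

Direction vector d = (2, 4, -3).
AP = (-21, 6, -6), and AP × d = (6, -75, -96).
|AP × d|² = 14877 and |d|² = 29, so the distance is √(14877/29) = √513 = 3√57.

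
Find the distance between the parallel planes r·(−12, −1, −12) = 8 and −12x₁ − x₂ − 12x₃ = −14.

22/17

With common normal n = (−12, −1, −12) (|n| = 17), the distance is |8 − (-14)|/|n| = 22/17.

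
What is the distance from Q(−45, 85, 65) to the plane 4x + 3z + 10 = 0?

5

Normal vector n = (4, 0, 3), and n·(−45, 85, 65) − (−10) = 25.
|n| = √(16 + 0 + 9) = 5, so the distance is |25|/5 = 5.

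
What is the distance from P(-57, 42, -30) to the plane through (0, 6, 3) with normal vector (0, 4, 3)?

The plane has equation n·(r − (0, 6, 3)) = 0, i.e. n·r = 33.
Then n·(-57, 42, -30) - 33 = 45.
|n| = √(0 + 16 + 9) = 5, so the distance is |45|/5 = 9.

9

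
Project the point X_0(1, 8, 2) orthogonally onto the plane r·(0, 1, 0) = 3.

The perpendicular from X_0 has direction n = (0, 1, 0): r = (1, 8, 2) + μ(0, 1, 0).
Substitute into the plane: n·(X_0 + μn) = 3 gives 8 + 1μ = 3, so μ = -5.
Foot = (1, 8, 2) + (-5)·(0, 1, 0) = (1, 3, 2).

(1, 3, 2)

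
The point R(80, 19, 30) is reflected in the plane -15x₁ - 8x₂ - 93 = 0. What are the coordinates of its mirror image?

(-70, -61, 30)

n = (-15, -8, 0), |n|² = 289, n·R − 93 = -1445, so t = -1445/289 = -5.
Foot F = R − (-5)·n = (5, -21, 30); the reflection is 2F − R = (-70, -61, 30).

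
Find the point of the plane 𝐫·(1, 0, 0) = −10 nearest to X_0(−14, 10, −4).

n = (1, 0, 0), |n|² = 1, and n·X_0 − (-10) = -4.
t = -4/1 = -4, so the foot is X_0 − t·n = (−14, 10, −4) − (-4)·(1, 0, 0) = (−10, 10, −4).

(-10, 10, -4)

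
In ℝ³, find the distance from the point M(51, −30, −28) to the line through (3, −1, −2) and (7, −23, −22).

A direction vector is d = (4, −22, −20).
AP = (48, −29, −26), and AP × d = (8, 856, −940).
|AP × d|² = 1616400 and |d|² = 900, so the distance is √(1616400/900) = √1796 = 2√449.

2√449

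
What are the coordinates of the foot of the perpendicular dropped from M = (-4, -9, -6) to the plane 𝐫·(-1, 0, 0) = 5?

n = (-1, 0, 0), |n|² = 1, and n·M − 5 = -1.
t = -1/1 = -1, so the foot is M − t·n = (-4, -9, -6) − (-1)·(-1, 0, 0) = (-5, -9, -6).

(-5, -9, -6)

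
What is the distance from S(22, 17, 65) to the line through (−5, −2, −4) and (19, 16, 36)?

A direction vector is d = (24, 18, 40).
AP = (27, 19, 69), and AP × d = (−482, 576, 30).
|AP × d|² = 565000 and |d|² = 2500, so the distance is √(565000/2500) = √226.

√226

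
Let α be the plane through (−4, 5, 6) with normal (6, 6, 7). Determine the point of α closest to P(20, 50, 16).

n = (6, 6, 7), |n|² = 121, and n·P − 48 = 484.
t = 484/121 = 4, so the foot is P − t·n = (20, 50, 16) − 4·(6, 6, 7) = (−4, 26, −12).

(-4, 26, -12)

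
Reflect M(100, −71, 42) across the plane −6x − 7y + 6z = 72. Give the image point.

(1184/11, -683/11, 378/11)

With n = (−6, −7, 6), the signed offset is (n·M − 72)/|n|² = 77/121 = 7/11.
M' = M − 2t·n = (100, −71, 42) − (14/11)·(−6, −7, 6) = (1184/11, −683/11, 378/11).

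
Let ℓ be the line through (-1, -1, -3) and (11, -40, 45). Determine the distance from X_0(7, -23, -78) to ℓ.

A direction vector is d = (12, -39, 48).
AP = (8, -22, -75), and AP × d = (-3981, -1284, -48).
|AP × d|² = 17499321 and |d|² = 3969, so the distance is √(17499321/3969) = √4409.

√4409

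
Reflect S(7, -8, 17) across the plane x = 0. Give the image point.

(-7, -8, 17)

n = (1, 0, 0), |n|² = 1, n·S − 0 = 7, so t = 7/1 = 7.
Foot F = S − 7·n = (0, -8, 17); the reflection is 2F − S = (-7, -8, 17).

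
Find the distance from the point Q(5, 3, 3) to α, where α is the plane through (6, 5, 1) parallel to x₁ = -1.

1

Parallel planes share the normal n = (1, 0, 0); since (6, 5, 1) lies on the plane, its equation is x₁ = 6.
d = |1·5 − 6| / √(1 + 0 + 0) = |-1| / 1 = 1.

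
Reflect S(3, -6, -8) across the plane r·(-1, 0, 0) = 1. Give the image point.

n = (-1, 0, 0), |n|² = 1, n·S − 1 = -4, so t = -4/1 = -4.
Foot F = S − (-4)·n = (-1, -6, -8); the reflection is 2F − S = (-5, -6, -8).

(-5, -6, -8)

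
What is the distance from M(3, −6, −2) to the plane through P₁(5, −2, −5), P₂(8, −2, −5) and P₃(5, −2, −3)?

4

P₁P₂ = (3, 0, 0) and P₁P₃ = (0, 0, 2), so a normal is n = P₁P₂ × P₁P₃ = (0, −6, 0).
d = |(-6)·(-6) − 12| / √(0 + 36 + 0) = |24| / 6 = 4.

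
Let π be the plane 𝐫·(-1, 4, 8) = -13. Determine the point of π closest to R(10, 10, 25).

(13, -2, 1)

n = (-1, 4, 8), |n|² = 81, and n·R − (-13) = 243.
t = 243/81 = 3, so the foot is R − t·n = (10, 10, 25) − 3·(-1, 4, 8) = (13, -2, 1).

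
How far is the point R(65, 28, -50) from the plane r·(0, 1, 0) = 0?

28

Normal vector n = (0, 1, 0), and n·(65, 28, -50) - 0 = 28.
|n| = √(0 + 1 + 0) = 1, so the distance is |28|/1 = 28.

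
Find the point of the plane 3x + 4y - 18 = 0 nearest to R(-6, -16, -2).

The perpendicular from R has direction n = (3, 4, 0): r = (-6, -16, -2) + t(3, 4, 0).
Substitute into the plane: n·(R + tn) = 18 gives -82 + 25t = 18, so t = 4.
Foot = (-6, -16, -2) + 4·(3, 4, 0) = (6, 0, -2).

(6, 0, -2)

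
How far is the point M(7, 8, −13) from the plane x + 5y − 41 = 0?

6/√26

d = |1·7 + 5·8 − 41| / √(1 + 25 + 0) = |6| / √26 = 6/√26.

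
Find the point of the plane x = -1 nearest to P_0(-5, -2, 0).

The perpendicular from P_0 has direction n = (1, 0, 0): r = (-5, -2, 0) + λ(1, 0, 0).
Substitute into the plane: n·(P_0 + λn) = -1 gives -5 + 1λ = -1, so λ = 4.
Foot = (-5, -2, 0) + 4·(1, 0, 0) = (-1, -2, 0).

(-1, -2, 0)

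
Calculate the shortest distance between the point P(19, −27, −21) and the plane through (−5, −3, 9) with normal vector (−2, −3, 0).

The plane has equation n·(r − (−5, −3, 9)) = 0, i.e. n·r = 19.
n = (−2, −3, 0); n·P − 19 = 24; |n| = √13; distance = 24/√13.

24√13/13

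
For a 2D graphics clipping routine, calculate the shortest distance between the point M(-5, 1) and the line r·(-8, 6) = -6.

d = |(-8)·(-5) + 6·1 − (-6)| / √(64 + 36) = |52|/10 = 26/5.

26/5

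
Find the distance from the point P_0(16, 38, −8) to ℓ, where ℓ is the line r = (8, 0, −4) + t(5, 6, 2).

22

Direction vector d = (5, 6, 2).
AP = (8, 38, −4); AP·d = 260, |AP|² = 1524, |d|² = 65.
distance² = |AP|² − (AP·d)²/|d|² = 1524 − 67600/65 = 484, so the distance is 22.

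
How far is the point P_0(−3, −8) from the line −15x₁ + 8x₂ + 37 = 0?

18/17

d = |(-15)·(-3) + 8·(-8) − (-37)| / √(225 + 64) = |18|/17 = 18/17.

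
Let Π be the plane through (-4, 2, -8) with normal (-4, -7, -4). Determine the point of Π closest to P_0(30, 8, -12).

(22, -6, -20)

n = (-4, -7, -4), |n|² = 81, and n·P_0 − 34 = -162.
t = -162/81 = -2, so the foot is P_0 − t·n = (30, 8, -12) − (-2)·(-4, -7, -4) = (22, -6, -20).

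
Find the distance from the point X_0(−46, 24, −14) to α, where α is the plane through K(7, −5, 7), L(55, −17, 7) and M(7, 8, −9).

1

KL = (48, −12, 0) and KM = (0, 13, −16), so a normal is n = KL × KM = (192, 768, 624).
d = |192·(-46) + 768·24 + 624·(-14) − 1872| / √(36864 + 589824 + 389376) = |-1008| / 1008 = 1.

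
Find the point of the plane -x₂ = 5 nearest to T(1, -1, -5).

(1, -5, -5)

The perpendicular from T has direction n = (0, -1, 0): r = (1, -1, -5) + λ(0, -1, 0).
Substitute into the plane: n·(T + λn) = 5 gives 1 + 1λ = 5, so λ = 4.
Foot = (1, -1, -5) + 4·(0, -1, 0) = (1, -5, -5).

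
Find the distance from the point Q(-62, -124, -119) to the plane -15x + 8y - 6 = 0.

Normal vector n = (-15, 8, 0), and n·(-62, -124, -119) - 6 = -68.
|n| = √(225 + 64 + 0) = 17, so the distance is |-68|/17 = 4.

4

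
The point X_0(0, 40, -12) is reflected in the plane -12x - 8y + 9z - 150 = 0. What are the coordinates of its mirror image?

(-48, 8, 24)

With n = (-12, -8, 9), the signed offset is (n·X_0 − 150)/|n|² = -578/289 = -2.
X_0' = X_0 − 2t·n = (0, 40, -12) − (-4)·(-12, -8, 9) = (-48, 8, 24).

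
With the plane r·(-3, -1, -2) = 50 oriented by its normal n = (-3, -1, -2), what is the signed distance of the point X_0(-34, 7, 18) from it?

9/√14

n·X_0 − 50 = 9.
|n| = √14, so the signed distance is 9/√14.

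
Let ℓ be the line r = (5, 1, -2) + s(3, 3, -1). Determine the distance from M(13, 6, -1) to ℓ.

Direction vector d = (3, 3, -1).
AP = (8, 5, 1); AP·d = 38, |AP|² = 90, |d|² = 19.
distance² = |AP|² − (AP·d)²/|d|² = 90 − 1444/19 = 14, so the distance is √14.

√14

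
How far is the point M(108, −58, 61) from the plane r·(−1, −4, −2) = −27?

29√21/21

d = |(-1)·108 + (-4)·(-58) + (-2)·61 − (-27)| / √(1 + 16 + 4) = |29| / √21 = 29√21/21.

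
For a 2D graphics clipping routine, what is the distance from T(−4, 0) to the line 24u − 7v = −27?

69/25

The normal to the line is n = (24, −7) with |n| = 25.
|n·T − (-27)| = |-96 − (-27)| = 69, so the distance is 69/25.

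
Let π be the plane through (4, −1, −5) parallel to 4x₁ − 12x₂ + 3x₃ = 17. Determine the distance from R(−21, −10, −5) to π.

Parallel planes share the normal n = (4, −12, 3); since (4, −1, −5) lies on the plane, its equation is 4x₁ − 12x₂ + 3x₃ = 13.
d = |4·(-21) + (-12)·(-10) + 3·(-5) − 13| / √(16 + 144 + 9) = |8| / 13 = 8/13.

8/13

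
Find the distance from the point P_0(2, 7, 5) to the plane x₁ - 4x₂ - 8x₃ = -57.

1

Normal vector n = (1, -4, -8), and n·(2, 7, 5) - (-57) = -9.
|n| = √(1 + 16 + 64) = 9, so the distance is |-9|/9 = 1.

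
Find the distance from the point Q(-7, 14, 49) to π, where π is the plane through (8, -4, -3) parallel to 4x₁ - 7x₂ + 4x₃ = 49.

Parallel planes share the normal n = (4, -7, 4); since (8, -4, -3) lies on the plane, its equation is 4x₁ - 7x₂ + 4x₃ = 48.
n = (4, -7, 4); n·P − 48 = 22; |n| = 9; distance = 22/9.

22/9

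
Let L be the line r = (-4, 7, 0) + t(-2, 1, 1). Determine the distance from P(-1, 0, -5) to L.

Direction vector d = (-2, 1, 1).
AP = (3, -7, -5); AP·d = -18, |AP|² = 83, |d|² = 6.
distance² = |AP|² − (AP·d)²/|d|² = 83 − 324/6 = 29, so the distance is √29.

√29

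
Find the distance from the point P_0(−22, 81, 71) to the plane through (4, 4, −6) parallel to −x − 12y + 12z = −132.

26/17

Parallel planes share the normal n = (−1, −12, 12); since (4, 4, −6) lies on the plane, its equation is −x − 12y + 12z = -124.
Then n·(−22, 81, 71) − (−124) = 26.
|n| = √(1 + 144 + 144) = 17, so the distance is |26|/17 = 26/17.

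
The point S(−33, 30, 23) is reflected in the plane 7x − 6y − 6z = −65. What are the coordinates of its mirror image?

n = (7, −6, −6), |n|² = 121, n·S − (-65) = -484, so t = -484/121 = -4.
Foot F = S − (-4)·n = (−5, 6, −1); the reflection is 2F − S = (23, −18, −25).

(23, -18, -25)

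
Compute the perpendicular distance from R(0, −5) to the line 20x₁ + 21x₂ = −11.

94/29

The normal to the line is n = (20, 21) with |n| = 29.
|n·R − (-11)| = |-105 − (-11)| = 94, so the distance is 94/29.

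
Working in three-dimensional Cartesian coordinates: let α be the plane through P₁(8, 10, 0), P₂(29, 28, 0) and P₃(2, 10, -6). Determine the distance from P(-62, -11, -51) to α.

3

P₁P₂ = (21, 18, 0) and P₁P₃ = (-6, 0, -6), so a normal is n = P₁P₂ × P₁P₃ = (-108, 126, 108).
n = (-108, 126, 108); n·P − 396 = -594; |n| = 198; distance = 594/198 = 3.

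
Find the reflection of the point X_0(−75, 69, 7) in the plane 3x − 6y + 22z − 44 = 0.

n = (3, −6, 22), |n|² = 529, n·X_0 − 44 = -529, so t = -529/529 = -1.
Foot F = X_0 − (-1)·n = (−72, 63, 29); the reflection is 2F − X_0 = (−69, 57, 51).

(-69, 57, 51)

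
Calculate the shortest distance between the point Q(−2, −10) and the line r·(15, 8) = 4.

d = |15·(-2) + 8·(-10) − 4| / √(225 + 64) = |-114|/17 = 114/17.

114/17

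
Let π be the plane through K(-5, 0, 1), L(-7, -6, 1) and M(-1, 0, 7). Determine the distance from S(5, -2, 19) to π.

KL = (-2, -6, 0) and KM = (4, 0, 6), so a normal is n = KL × KM = (-36, 12, 24).
Then n·(5, -2, 19) - 204 = 48.
|n| = √(1296 + 144 + 576) = 12√14, so the distance is |48|/(12√14) = 2√14/7.

2√14/7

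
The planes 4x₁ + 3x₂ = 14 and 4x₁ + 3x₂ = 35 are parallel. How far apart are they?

21/5

With common normal n = (4, 3, 0) (|n| = 5), the distance is |14 − 35|/|n| = 21/5.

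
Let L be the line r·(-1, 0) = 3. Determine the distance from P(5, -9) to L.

The normal to the line is n = (-1, 0) with |n| = 1.
|n·P − 3| = |-5 − 3| = 8, so the distance is 8/1 = 8.

8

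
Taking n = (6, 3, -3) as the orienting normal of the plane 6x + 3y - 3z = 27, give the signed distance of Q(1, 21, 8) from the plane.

n·Q − 27 = 18.
|n| = 3√6, so the signed distance is √6.

√6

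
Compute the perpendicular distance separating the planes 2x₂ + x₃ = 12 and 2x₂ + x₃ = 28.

Both planes have normal n = (0, 2, 1), |n| = √5. Any point on the first plane is at distance |28 − 12|/|n| = 16/√5 = 16√5/5 from the second.

16√5/5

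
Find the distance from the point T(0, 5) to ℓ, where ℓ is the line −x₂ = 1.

6

The normal to the line is n = (0, −1) with |n| = 1.
|n·T − 1| = |-5 − 1| = 6, so the distance is 6/1 = 6.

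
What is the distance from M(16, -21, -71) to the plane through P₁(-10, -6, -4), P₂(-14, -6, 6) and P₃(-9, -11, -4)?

P₁P₂ = (-4, 0, 10) and P₁P₃ = (1, -5, 0), so a normal is n = P₁P₂ × P₁P₃ = (50, 10, 20).
n = (50, 10, 20); n·P − (-640) = -190; |n| = 10√30; distance = 190/(10√30) = 19/√30.

19√30/30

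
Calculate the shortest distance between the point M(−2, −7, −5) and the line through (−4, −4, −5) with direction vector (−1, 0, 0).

Direction vector d = (−1, 0, 0).
AP = (2, −3, 0), and AP × d = (0, 0, −3).
|AP × d|² = 9 and |d|² = 1, so the distance is √9 = 3.

3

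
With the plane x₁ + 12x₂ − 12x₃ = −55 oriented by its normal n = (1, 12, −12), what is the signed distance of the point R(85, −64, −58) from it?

n·R − (-55) = 68.
|n| = 17, so the signed distance is 68/17 = 4.

4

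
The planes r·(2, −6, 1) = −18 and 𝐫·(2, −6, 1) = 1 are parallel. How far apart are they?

19√41/41

With common normal n = (2, −6, 1) (|n| = √41), the distance is |(-18) − 1|/|n| = 19/√41.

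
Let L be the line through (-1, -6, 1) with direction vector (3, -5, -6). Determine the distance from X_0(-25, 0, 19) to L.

Direction vector d = (3, -5, -6).
AP = (-24, 6, 18); AP·d = -210, |AP|² = 936, |d|² = 70.
distance² = |AP|² − (AP·d)²/|d|² = 936 − 44100/70 = 306, so the distance is 3√34.

3√34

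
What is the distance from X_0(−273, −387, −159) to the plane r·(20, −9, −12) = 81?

6

n = (20, −9, −12); n·P − 81 = -150; |n| = 25; distance = 150/25 = 6.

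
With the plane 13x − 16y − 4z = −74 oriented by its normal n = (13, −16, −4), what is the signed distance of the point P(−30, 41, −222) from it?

-4

n·P − (-74) = -84.
|n| = 21, so the signed distance is -84/21 = -4.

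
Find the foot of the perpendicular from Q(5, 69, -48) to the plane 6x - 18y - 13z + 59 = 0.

n = (6, -18, -13), |n|² = 529, and n·Q − (-59) = -529.
t = -529/529 = -1, so the foot is Q − t·n = (5, 69, -48) − (-1)·(6, -18, -13) = (11, 51, -61).

(11, 51, -61)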